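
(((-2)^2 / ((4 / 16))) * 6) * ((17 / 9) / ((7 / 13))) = 7072 / 21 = 336.76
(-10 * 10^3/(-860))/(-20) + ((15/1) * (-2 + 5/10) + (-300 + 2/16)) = -111097/344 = -322.96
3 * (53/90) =53/30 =1.77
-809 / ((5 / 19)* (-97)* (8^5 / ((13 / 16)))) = 199823 / 254279680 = 0.00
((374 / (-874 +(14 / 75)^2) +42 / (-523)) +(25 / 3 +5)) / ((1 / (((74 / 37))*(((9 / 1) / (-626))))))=-0.37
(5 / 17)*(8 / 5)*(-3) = -24 / 17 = -1.41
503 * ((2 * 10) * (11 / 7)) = 110660 / 7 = 15808.57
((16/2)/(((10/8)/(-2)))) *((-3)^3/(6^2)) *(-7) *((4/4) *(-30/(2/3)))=3024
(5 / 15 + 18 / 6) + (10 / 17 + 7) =10.92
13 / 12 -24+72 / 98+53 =18121 / 588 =30.82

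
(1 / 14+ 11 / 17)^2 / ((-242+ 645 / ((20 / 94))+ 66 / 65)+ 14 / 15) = 1140399 / 6166634026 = 0.00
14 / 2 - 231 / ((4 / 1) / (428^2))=-10578869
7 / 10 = 0.70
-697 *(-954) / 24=110823 / 4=27705.75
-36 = -36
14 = 14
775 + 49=824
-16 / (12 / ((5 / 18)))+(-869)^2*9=183504113 / 27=6796448.63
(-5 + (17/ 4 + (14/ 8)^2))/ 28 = 37/ 448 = 0.08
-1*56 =-56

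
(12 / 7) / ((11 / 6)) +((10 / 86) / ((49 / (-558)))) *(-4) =144432 / 23177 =6.23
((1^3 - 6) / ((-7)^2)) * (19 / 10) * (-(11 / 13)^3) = 25289 / 215306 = 0.12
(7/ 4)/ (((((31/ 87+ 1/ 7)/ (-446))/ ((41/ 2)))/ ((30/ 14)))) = -83521305/ 1216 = -68685.28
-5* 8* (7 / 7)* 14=-560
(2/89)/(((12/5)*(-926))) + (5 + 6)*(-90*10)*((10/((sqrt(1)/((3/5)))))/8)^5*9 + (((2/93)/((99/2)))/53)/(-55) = -5986206393249718043/283118119637760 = -21143.85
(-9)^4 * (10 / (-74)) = -886.62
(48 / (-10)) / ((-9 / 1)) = 8 / 15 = 0.53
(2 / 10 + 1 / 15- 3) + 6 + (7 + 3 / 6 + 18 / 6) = 413 / 30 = 13.77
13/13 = 1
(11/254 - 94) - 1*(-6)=-87.96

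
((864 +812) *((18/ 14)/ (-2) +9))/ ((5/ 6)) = 588276/ 35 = 16807.89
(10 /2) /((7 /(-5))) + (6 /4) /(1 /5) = 55 /14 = 3.93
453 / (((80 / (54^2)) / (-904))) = -74633562 / 5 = -14926712.40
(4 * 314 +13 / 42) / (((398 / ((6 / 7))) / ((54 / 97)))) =1424655 / 945847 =1.51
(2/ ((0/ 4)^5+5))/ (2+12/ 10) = 1/ 8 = 0.12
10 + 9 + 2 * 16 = 51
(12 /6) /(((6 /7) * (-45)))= -7 /135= -0.05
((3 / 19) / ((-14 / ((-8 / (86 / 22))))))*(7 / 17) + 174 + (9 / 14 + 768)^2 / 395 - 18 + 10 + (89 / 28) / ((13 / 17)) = 11643523309381 / 6989361470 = 1665.89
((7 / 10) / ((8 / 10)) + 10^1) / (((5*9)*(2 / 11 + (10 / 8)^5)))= 40832 / 546345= 0.07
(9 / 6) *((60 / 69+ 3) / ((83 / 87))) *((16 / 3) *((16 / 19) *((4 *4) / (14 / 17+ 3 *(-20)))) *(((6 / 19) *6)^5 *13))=-105953179412201472 / 45174725174987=-2345.41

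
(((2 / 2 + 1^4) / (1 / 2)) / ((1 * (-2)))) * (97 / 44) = -97 / 22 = -4.41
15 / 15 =1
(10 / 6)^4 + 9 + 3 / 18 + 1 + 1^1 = 3059 / 162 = 18.88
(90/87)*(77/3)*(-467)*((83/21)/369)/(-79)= 1.68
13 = 13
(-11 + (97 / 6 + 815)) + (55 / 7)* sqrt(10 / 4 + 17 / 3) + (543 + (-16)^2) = 55* sqrt(6) / 6 + 9715 / 6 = 1641.62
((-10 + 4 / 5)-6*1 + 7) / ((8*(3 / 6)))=-41 / 20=-2.05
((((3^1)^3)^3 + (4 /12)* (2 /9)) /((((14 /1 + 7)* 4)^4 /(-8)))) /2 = -531443 /336063168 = -0.00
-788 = -788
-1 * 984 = -984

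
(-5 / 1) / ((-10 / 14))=7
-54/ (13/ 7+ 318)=-378/ 2239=-0.17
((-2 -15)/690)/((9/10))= -17/621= -0.03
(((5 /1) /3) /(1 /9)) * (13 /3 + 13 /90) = 403 /6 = 67.17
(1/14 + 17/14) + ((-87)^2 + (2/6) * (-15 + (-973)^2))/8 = 6786163/168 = 40393.83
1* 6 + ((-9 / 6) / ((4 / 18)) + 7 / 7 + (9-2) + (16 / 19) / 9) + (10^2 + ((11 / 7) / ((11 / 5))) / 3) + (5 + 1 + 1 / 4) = 272513 / 2394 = 113.83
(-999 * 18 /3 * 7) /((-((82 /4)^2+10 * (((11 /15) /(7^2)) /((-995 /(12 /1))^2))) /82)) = 667622344964400 /81547373449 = 8186.93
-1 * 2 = -2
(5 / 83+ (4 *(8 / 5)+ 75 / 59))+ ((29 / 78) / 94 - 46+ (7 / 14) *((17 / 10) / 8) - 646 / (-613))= -32666304388027 / 880385794080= -37.10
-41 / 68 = -0.60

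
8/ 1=8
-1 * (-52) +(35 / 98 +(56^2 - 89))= 43391 / 14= 3099.36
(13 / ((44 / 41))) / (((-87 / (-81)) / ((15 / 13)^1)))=16605 / 1276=13.01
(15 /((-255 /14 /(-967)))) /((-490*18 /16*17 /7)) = -7736 /13005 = -0.59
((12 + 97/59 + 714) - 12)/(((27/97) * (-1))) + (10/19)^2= -1478363491/575073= -2570.74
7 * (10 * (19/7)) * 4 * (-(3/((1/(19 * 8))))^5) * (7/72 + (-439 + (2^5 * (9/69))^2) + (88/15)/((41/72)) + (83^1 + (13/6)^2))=105130952977553755766784/21689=4847201483588628141.77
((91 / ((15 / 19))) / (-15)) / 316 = -1729 / 71100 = -0.02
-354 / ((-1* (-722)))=-177 / 361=-0.49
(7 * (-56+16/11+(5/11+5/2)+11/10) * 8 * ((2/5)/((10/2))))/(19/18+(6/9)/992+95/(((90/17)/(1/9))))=-12495700224/168491125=-74.16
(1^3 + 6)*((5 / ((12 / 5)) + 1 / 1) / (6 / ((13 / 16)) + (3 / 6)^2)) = 2.83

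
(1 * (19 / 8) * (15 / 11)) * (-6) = -855 / 44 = -19.43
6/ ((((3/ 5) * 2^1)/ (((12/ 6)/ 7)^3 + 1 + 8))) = 15475/ 343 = 45.12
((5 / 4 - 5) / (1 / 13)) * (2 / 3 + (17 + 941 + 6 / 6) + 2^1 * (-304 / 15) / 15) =-2799121 / 60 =-46652.02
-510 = -510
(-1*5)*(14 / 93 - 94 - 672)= 356120 / 93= 3829.25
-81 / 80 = -1.01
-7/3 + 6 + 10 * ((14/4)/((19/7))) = 16.56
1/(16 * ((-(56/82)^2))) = -1681/12544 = -0.13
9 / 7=1.29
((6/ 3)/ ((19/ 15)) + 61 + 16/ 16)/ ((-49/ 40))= -51.90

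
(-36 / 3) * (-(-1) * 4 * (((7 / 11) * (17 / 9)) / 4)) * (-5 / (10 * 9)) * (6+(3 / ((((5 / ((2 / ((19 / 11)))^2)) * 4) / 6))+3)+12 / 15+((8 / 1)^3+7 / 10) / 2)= 45941497 / 214434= 214.25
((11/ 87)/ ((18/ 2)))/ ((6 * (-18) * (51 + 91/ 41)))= -451/ 184518648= -0.00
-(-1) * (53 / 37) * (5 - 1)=212 / 37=5.73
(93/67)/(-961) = -3/2077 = -0.00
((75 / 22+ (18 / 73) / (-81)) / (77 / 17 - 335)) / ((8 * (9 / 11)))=-836927 / 531507744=-0.00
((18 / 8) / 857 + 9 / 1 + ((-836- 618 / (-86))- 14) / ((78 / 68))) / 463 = -4172207135 / 2661674028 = -1.57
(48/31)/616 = 6/2387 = 0.00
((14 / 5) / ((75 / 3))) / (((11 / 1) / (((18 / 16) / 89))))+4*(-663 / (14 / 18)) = -11683385559 / 3426500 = -3409.71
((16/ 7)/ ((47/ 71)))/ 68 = 284/ 5593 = 0.05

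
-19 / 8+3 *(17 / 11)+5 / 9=2231 / 792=2.82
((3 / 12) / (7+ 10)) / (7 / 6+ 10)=3 / 2278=0.00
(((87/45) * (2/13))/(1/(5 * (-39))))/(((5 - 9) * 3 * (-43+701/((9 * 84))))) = -3654/31807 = -0.11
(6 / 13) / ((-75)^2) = 2 / 24375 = 0.00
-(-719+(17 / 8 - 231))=947.88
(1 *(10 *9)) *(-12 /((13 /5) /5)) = -27000 /13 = -2076.92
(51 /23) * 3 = 153 /23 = 6.65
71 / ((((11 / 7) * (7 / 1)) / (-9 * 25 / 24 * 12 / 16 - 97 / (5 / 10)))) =-456743 / 352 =-1297.57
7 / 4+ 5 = 6.75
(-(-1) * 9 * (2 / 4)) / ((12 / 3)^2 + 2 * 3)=9 / 44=0.20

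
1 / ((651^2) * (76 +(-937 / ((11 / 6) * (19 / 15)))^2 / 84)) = 0.00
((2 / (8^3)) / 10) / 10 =1 / 25600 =0.00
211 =211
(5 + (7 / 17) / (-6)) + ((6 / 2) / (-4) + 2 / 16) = 1757 / 408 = 4.31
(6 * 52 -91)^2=48841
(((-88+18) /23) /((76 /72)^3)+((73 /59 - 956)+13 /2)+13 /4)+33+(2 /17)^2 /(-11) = -108248826411373 /118356242708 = -914.60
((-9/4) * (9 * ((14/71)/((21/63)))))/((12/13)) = -7371/568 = -12.98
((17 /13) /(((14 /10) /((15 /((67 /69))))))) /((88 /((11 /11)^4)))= 87975 /536536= 0.16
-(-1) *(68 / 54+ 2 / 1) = 3.26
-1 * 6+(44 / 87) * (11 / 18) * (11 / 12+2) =-23953 / 4698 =-5.10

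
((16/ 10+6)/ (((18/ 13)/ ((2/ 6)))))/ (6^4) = 247/ 174960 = 0.00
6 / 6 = 1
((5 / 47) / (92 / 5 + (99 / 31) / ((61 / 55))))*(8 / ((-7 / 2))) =-756400 / 66193813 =-0.01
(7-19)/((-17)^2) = -12/289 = -0.04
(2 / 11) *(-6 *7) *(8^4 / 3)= -114688 / 11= -10426.18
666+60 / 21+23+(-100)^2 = 74843 / 7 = 10691.86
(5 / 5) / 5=1 / 5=0.20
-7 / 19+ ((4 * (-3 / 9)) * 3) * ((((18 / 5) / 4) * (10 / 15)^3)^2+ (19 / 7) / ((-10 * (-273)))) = -1788697 / 2723175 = -0.66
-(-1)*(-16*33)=-528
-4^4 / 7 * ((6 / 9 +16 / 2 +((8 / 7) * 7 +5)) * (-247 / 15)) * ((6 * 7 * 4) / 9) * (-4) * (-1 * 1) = 26304512 / 27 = 974241.19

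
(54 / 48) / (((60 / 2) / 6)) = 9 / 40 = 0.22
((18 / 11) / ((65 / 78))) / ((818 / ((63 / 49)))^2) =2187 / 450822295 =0.00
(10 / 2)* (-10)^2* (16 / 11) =8000 / 11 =727.27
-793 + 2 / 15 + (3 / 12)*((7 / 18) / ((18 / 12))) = -428113 / 540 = -792.80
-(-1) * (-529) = -529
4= 4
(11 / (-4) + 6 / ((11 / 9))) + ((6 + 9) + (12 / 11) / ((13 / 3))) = 9959 / 572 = 17.41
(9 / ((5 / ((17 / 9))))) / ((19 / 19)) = 17 / 5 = 3.40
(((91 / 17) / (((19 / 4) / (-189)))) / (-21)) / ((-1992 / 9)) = -2457 / 53618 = -0.05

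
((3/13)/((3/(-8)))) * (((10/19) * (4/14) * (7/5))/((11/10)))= -320/2717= -0.12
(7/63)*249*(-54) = -1494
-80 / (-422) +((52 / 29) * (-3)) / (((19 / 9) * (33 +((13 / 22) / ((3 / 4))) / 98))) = 0.11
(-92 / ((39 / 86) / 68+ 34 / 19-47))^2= 104495499068416 / 25227424881481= 4.14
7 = 7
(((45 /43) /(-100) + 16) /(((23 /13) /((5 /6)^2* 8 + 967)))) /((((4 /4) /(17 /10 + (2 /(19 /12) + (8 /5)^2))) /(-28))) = -6385591871659 /4697750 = -1359287.29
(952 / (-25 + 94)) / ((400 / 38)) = 1.31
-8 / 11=-0.73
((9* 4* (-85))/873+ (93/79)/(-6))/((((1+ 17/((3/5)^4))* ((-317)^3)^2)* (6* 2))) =-1531629/665996006310940933705456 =-0.00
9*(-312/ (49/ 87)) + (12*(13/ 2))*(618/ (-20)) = -1811979/ 245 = -7395.83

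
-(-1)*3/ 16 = 3/ 16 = 0.19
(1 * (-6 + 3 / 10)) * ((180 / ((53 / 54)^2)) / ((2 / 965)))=-1443551220 / 2809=-513902.18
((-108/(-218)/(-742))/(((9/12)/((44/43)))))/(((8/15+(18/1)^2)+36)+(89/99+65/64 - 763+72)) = 50181120/18099151681933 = 0.00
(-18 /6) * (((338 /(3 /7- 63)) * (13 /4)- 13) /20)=4.58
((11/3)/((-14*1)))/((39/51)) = -187/546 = -0.34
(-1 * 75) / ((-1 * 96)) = 25 / 32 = 0.78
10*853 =8530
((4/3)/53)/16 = 1/636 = 0.00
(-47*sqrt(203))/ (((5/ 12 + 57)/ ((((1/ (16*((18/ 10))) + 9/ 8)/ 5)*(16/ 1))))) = -31396*sqrt(203)/ 10335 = -43.28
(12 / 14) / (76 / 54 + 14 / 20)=1620 / 3983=0.41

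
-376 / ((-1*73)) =376 / 73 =5.15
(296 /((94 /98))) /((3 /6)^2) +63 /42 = 116173 /94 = 1235.88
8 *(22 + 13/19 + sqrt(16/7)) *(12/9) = 128 *sqrt(7)/21 + 13792/57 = 258.09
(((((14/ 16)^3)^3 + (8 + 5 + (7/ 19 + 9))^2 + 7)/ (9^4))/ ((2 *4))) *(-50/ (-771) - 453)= -8589526847966043779/ 1960791825274896384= -4.38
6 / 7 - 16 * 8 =-890 / 7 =-127.14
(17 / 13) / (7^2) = 0.03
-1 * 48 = -48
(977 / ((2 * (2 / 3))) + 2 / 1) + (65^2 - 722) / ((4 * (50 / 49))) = 1592.98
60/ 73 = 0.82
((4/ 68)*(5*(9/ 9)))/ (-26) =-5/ 442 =-0.01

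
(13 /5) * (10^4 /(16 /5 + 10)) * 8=520000 /33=15757.58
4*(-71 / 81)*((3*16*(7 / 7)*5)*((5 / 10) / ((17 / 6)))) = -22720 / 153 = -148.50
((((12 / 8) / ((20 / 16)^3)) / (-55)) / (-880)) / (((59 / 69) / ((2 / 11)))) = 828 / 245403125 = 0.00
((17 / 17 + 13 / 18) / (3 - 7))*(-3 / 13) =31 / 312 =0.10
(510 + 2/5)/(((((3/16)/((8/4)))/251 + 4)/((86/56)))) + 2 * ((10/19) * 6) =392872552/1942465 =202.25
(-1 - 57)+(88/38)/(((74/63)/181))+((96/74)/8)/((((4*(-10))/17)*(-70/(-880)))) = 7331902/24605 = 297.98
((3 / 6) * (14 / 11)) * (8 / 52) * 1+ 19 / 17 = 1.22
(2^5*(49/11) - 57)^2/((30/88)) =3541924/165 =21466.21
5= 5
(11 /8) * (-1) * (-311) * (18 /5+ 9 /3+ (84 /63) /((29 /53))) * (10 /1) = 13447951 /348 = 38643.54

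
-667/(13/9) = -6003/13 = -461.77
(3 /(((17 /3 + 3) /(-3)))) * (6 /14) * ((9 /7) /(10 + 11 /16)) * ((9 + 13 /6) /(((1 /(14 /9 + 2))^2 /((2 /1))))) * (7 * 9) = -1646592 /1729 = -952.34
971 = 971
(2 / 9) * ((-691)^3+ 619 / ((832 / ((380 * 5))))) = -22875698381 / 312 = -73319546.09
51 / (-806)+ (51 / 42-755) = -2126608 / 2821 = -753.85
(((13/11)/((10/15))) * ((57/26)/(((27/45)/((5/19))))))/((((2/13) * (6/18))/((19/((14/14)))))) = 55575/88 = 631.53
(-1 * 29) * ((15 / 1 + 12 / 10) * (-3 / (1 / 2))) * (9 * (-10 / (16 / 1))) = -15855.75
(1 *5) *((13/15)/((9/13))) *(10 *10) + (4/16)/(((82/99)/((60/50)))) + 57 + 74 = 16766359/22140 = 757.29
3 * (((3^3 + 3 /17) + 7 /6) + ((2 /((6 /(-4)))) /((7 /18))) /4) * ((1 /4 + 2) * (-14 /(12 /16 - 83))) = 176625 /5593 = 31.58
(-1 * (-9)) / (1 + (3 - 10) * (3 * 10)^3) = -9 / 188999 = -0.00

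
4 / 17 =0.24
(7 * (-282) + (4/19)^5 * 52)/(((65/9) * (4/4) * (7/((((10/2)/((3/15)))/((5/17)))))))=-747828225234/225325009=-3318.89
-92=-92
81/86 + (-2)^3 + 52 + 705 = 64495/86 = 749.94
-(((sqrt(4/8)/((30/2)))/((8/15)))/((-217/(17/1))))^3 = 4913 * sqrt(2)/20927105024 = 0.00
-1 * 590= -590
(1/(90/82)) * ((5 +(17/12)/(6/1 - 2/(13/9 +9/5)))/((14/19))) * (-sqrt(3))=-19335559 * sqrt(3)/2971080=-11.27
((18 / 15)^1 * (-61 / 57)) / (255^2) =-122 / 6177375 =-0.00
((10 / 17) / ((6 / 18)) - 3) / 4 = -21 / 68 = -0.31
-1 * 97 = -97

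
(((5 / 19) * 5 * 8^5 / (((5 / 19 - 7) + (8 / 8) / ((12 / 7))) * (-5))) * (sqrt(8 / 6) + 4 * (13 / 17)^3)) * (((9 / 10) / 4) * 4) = 1179648 * sqrt(3) / 1403 + 15550119936 / 6892939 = 3712.26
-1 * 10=-10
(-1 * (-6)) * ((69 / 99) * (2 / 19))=92 / 209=0.44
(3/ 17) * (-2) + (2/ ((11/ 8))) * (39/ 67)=6186/ 12529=0.49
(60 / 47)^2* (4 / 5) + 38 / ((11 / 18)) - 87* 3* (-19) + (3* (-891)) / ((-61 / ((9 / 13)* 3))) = 98532495090 / 19269107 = 5113.50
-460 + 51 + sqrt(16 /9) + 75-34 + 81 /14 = -15157 /42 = -360.88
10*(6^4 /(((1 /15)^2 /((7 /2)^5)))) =1531537875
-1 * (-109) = 109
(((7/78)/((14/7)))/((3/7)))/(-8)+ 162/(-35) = -608243/131040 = -4.64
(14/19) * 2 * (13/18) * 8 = 1456/171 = 8.51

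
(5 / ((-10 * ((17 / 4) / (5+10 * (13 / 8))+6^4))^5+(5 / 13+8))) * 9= -585 / 4756674547063069862707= -0.00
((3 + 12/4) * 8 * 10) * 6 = 2880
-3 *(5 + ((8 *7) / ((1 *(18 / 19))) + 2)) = -198.33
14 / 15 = 0.93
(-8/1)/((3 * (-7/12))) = 32/7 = 4.57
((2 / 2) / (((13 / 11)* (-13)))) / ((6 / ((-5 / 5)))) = 11 / 1014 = 0.01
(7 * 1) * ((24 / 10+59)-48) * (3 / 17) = 1407 / 85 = 16.55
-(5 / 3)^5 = -3125 / 243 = -12.86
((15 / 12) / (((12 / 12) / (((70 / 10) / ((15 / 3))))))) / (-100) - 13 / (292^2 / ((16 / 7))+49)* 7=-5319 / 266800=-0.02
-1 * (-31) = 31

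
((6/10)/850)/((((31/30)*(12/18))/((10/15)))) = 9/13175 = 0.00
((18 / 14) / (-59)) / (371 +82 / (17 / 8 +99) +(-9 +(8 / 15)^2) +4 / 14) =-1638225 / 27317650888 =-0.00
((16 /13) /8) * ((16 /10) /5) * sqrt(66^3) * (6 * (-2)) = -12672 * sqrt(66) /325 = -316.76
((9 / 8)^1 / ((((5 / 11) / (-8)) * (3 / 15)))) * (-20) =1980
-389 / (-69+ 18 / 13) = 5057 / 879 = 5.75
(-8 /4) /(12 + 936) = -1 /474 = -0.00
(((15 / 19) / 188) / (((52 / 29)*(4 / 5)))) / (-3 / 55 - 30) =-1375 / 14116544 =-0.00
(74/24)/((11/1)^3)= 37/15972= 0.00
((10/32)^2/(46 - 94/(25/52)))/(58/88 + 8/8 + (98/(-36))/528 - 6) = 1125/7485968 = 0.00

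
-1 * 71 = -71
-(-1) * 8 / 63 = 8 / 63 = 0.13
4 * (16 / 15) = 64 / 15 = 4.27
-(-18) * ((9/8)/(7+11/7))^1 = 189/80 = 2.36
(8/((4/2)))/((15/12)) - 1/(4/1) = 59/20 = 2.95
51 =51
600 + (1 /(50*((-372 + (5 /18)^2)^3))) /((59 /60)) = 309718283458920205656 /516197139098540465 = 600.00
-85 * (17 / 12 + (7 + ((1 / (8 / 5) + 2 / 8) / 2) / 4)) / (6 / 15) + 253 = -598573 / 384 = -1558.78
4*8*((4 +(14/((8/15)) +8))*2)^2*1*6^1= 1123632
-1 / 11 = -0.09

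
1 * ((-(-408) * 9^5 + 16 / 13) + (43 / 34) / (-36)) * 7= 2683462570103 / 15912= 168643952.37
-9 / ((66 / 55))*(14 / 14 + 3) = -30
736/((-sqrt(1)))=-736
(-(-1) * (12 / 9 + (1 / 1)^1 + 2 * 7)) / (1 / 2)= 98 / 3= 32.67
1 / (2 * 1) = 1 / 2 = 0.50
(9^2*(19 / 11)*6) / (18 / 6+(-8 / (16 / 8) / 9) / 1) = 83106 / 253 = 328.48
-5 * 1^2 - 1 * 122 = -127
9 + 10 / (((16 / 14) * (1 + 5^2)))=971 / 104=9.34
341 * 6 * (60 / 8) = 15345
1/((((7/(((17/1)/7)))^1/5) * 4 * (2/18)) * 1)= 765/196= 3.90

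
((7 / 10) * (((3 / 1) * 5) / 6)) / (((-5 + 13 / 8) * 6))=-7 / 81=-0.09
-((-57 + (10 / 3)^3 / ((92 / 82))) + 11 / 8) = 112345 / 4968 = 22.61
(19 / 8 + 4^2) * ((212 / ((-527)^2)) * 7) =54537 / 555458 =0.10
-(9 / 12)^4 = -81 / 256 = -0.32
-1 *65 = -65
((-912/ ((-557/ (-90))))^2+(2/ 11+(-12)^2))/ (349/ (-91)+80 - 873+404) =-3394320261787/ 60999296886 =-55.65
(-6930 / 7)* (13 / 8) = -6435 / 4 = -1608.75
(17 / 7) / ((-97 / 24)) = -408 / 679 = -0.60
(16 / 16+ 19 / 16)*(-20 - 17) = -1295 / 16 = -80.94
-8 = -8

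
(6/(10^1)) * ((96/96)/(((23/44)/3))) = 396/115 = 3.44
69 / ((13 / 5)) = 345 / 13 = 26.54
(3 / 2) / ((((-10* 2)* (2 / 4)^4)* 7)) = -6 / 35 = -0.17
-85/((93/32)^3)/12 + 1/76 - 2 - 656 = -120723361817/183393396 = -658.28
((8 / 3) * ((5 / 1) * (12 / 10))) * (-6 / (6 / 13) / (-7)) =208 / 7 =29.71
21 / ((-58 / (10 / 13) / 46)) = -12.81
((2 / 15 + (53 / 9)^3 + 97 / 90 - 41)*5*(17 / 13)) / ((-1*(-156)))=20378053 / 2956824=6.89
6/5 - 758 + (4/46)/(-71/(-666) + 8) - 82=-520791678/620885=-838.79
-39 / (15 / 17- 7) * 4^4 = 1632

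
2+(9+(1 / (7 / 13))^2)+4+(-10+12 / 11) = 5142 / 539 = 9.54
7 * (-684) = -4788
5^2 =25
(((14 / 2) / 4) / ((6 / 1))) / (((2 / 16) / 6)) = 14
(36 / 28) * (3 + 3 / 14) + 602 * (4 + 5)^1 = 531369 / 98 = 5422.13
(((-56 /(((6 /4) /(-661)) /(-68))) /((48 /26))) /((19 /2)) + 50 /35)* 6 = -229051588 /399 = -574064.13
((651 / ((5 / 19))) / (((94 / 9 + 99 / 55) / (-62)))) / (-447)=121086 / 4321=28.02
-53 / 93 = -0.57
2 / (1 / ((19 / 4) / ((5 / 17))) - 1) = -2.13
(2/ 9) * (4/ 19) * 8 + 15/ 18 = 413/ 342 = 1.21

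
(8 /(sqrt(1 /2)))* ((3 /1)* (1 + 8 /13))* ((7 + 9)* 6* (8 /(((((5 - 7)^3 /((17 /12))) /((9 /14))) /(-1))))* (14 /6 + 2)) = 14688* sqrt(2) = 20771.97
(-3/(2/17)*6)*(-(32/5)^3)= 5013504/125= 40108.03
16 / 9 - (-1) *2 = 34 / 9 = 3.78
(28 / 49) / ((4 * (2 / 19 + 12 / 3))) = 19 / 546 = 0.03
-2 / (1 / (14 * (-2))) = 56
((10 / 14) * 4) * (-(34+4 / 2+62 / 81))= -59560 / 567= -105.04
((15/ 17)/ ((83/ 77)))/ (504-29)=231/ 134045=0.00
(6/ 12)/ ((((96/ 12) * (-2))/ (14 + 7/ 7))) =-15/ 32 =-0.47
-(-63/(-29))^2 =-3969/841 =-4.72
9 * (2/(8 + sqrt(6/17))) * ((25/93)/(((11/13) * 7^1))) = 132600/1291367 - 975 * sqrt(102)/1291367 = 0.10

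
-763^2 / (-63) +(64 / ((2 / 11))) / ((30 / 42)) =438011 / 45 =9733.58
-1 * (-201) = 201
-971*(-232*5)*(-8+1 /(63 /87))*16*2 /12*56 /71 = -10020098560 /639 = -15680905.41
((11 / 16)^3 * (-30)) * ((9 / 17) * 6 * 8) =-539055 / 2176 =-247.73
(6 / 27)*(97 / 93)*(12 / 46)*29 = 1.75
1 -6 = -5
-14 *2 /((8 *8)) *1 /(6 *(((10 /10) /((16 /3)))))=-7 /18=-0.39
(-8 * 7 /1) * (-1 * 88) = 4928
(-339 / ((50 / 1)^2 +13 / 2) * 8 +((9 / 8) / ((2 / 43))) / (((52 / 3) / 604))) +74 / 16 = 294176119 / 347568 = 846.38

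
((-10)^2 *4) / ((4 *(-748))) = -0.13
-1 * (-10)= 10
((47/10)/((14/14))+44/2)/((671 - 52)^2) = 267/3831610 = 0.00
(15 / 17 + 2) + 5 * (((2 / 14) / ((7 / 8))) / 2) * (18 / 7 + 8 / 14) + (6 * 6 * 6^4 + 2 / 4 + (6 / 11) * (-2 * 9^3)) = 5883704271 / 128282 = 45865.39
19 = 19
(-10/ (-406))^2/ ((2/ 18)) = 225/ 41209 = 0.01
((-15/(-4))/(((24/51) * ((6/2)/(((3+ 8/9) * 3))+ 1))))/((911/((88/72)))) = 2975/349824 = 0.01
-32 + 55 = 23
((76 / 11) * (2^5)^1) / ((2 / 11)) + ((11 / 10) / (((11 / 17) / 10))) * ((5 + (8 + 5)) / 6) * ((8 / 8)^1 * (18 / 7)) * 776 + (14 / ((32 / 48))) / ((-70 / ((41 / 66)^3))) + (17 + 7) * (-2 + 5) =691316232433 / 6708240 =103054.79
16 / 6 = 8 / 3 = 2.67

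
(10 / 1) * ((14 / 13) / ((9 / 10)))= 1400 / 117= 11.97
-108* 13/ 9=-156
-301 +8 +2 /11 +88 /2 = -2737 /11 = -248.82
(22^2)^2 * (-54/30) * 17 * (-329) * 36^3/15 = 183385206918144/25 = 7335408276725.76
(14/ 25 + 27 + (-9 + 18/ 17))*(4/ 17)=4.62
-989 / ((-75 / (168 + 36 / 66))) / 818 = 305601 / 112475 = 2.72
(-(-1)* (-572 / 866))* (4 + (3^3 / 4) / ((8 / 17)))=-83941 / 6928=-12.12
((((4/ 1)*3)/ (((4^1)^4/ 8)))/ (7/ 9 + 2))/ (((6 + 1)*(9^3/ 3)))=1/ 12600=0.00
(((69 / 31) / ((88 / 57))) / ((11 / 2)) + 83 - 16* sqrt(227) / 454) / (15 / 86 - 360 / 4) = -10743679 / 11590590 + 688* sqrt(227) / 1753575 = -0.92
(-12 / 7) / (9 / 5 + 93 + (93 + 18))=-20 / 2401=-0.01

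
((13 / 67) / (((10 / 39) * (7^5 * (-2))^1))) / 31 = -0.00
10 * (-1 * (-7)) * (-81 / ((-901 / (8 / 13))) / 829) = 45360 / 9710077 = 0.00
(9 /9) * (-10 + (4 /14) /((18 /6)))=-208 /21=-9.90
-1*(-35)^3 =42875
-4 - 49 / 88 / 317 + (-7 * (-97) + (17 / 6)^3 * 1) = 131383727 / 188298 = 697.74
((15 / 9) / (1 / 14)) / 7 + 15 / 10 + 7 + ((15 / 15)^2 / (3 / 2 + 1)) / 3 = 359 / 30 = 11.97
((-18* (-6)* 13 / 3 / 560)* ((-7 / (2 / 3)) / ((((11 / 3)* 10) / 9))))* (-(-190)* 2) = -180063 / 220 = -818.47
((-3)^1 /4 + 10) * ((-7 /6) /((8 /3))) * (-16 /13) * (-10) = -1295 /26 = -49.81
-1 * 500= -500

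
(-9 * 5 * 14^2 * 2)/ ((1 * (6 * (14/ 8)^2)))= -960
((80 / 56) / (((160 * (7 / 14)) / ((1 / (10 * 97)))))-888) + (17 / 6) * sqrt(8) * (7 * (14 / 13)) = -48236159 / 54320 + 1666 * sqrt(2) / 39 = -827.59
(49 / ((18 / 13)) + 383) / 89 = 4.70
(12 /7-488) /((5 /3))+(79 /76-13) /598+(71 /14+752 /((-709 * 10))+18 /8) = -9169789843 /32222632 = -284.58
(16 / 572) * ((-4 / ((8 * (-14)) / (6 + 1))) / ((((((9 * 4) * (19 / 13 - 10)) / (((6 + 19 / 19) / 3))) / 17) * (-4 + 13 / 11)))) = 119 / 371628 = 0.00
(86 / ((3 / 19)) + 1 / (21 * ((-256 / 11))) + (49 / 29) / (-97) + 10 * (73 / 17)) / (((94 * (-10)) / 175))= -251767611815 / 2301529088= -109.39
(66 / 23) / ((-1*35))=-0.08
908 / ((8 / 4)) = 454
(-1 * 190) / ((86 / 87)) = -8265 / 43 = -192.21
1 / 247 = 0.00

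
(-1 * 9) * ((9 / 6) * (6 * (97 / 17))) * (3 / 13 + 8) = -3804.07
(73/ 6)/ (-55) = -73/ 330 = -0.22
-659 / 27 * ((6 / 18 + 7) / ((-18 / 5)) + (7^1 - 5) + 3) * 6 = -105440 / 243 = -433.91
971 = 971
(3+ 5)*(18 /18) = 8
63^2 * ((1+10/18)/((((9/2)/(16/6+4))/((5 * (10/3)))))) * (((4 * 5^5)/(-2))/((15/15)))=-8575000000/9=-952777777.78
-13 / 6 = -2.17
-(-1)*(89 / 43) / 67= 89 / 2881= 0.03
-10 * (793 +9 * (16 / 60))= -7954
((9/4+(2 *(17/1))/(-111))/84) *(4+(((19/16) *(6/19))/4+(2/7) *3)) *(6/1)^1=957067/1392384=0.69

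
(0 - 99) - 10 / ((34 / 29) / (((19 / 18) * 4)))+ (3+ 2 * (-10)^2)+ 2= 10708 / 153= 69.99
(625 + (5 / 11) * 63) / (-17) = -7190 / 187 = -38.45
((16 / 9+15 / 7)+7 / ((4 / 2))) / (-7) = -935 / 882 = -1.06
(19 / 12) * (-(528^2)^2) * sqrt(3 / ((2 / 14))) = -563920253004.55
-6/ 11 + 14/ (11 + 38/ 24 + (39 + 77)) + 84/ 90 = 126472/ 254595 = 0.50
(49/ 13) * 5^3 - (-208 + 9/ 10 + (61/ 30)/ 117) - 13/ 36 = 677.88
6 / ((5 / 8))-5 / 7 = 311 / 35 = 8.89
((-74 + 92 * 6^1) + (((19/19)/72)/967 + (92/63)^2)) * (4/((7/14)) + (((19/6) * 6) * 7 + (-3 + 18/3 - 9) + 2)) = 2019664671889/30704184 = 65778.16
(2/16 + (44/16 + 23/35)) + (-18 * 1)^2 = 91709/280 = 327.53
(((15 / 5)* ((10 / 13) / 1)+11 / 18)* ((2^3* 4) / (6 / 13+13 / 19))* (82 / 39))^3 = 4935423436049258676224 / 980123169959037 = 5035513.48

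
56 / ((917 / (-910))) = -55.57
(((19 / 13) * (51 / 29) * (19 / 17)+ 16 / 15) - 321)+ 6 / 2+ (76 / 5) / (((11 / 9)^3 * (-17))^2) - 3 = -917925220169566 / 2895253284495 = -317.04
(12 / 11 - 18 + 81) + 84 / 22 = 747 / 11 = 67.91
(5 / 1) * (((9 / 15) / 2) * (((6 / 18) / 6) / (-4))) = -1 / 48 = -0.02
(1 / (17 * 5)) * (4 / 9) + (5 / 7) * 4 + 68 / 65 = 272092 / 69615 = 3.91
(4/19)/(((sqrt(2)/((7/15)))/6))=28* sqrt(2)/95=0.42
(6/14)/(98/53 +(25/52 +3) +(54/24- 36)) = -4134/274141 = -0.02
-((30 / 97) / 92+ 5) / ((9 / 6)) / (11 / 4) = -89300 / 73623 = -1.21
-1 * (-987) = 987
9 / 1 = 9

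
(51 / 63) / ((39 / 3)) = 17 / 273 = 0.06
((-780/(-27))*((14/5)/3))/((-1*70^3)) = -13/165375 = -0.00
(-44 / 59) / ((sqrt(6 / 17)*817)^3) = -187*sqrt(102) / 289574750403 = -0.00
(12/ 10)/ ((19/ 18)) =108/ 95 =1.14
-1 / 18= -0.06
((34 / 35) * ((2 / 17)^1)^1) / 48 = 1 / 420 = 0.00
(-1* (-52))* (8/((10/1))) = 208/5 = 41.60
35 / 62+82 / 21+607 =796133 / 1302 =611.47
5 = 5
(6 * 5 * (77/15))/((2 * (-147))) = -11/21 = -0.52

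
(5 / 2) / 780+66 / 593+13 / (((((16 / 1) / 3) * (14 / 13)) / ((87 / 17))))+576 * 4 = 203937980167 / 88067616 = 2315.70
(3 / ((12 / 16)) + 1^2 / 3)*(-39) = -169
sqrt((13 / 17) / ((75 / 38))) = sqrt(25194) / 255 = 0.62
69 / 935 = 0.07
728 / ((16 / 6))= 273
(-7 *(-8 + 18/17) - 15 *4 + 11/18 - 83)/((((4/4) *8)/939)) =-8984039/816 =-11009.85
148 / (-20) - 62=-347 / 5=-69.40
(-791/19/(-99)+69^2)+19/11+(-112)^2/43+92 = 416294183/80883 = 5146.87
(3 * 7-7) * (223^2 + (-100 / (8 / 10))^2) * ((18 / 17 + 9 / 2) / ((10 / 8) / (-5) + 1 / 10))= -576422280 / 17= -33907192.94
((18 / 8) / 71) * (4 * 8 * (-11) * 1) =-11.15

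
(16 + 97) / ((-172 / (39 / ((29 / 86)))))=-4407 / 58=-75.98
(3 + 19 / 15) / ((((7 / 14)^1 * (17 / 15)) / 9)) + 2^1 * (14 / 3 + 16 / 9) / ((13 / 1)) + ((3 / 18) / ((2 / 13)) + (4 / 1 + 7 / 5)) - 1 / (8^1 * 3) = 5982739 / 79560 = 75.20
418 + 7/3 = 1261/3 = 420.33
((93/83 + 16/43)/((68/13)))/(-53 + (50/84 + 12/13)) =-18905523/3410914714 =-0.01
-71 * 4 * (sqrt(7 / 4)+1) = -142 * sqrt(7) - 284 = -659.70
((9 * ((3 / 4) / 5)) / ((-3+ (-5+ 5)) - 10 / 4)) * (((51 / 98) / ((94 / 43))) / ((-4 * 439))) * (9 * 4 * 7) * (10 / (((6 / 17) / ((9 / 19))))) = 27177849 / 241488632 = 0.11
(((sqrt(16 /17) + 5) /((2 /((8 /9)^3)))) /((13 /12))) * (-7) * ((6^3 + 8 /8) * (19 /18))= -73884160 /28431 - 59107328 * sqrt(17) /483327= -3102.94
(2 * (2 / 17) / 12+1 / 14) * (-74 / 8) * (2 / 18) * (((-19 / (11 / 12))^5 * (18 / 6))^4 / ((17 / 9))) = -1169730456556540781544775078208959765965187653304320 / 1360973239748568898613623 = -859480864423639220053530300.00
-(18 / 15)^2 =-36 / 25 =-1.44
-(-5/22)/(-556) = -5/12232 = -0.00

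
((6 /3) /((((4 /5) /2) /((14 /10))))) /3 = 7 /3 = 2.33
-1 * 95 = -95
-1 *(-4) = 4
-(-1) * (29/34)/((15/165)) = 319/34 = 9.38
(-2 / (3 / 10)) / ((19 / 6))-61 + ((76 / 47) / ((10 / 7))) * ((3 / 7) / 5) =-1406659 / 22325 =-63.01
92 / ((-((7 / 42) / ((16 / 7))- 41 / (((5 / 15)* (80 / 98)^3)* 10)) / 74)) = 13071360000 / 43272481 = 302.07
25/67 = 0.37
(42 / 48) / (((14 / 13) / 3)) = 39 / 16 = 2.44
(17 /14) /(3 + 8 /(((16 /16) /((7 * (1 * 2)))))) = 17 /1610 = 0.01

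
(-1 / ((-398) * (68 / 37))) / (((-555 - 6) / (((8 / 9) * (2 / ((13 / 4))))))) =-296 / 222049971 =-0.00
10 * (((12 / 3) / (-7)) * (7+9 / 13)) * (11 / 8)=-60.44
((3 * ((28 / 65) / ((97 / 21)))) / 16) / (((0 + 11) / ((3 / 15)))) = 441 / 1387100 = 0.00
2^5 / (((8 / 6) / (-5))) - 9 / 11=-1329 / 11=-120.82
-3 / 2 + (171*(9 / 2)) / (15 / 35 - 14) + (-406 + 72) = -1961 / 5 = -392.20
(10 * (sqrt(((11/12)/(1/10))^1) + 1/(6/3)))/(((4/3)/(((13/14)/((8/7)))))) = 195/64 + 65 * sqrt(330)/64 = 21.50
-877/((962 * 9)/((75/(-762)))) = 21925/2199132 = 0.01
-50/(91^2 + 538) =-50/8819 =-0.01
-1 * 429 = -429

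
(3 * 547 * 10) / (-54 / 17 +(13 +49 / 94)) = 26223180 / 16531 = 1586.30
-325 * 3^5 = -78975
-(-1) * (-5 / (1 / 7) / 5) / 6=-7 / 6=-1.17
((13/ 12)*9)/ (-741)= -1/ 76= -0.01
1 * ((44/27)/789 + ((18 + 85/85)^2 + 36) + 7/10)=84722471/213030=397.70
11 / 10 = 1.10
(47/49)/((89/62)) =2914/4361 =0.67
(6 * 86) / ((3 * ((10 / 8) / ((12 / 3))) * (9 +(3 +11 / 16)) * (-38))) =-1.14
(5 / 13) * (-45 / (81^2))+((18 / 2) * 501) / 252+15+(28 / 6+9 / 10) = 51023827 / 1326780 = 38.46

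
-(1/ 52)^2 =-1/ 2704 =-0.00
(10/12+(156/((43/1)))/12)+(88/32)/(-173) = 99959/89268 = 1.12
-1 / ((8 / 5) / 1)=-5 / 8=-0.62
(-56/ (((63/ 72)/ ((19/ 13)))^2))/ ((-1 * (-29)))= -184832/ 34307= -5.39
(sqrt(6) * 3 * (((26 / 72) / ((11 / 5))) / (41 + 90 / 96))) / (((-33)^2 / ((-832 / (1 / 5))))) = -1081600 * sqrt(6) / 24113727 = -0.11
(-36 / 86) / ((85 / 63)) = -1134 / 3655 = -0.31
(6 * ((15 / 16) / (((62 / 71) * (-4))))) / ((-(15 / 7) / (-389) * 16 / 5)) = -2899995 / 31744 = -91.36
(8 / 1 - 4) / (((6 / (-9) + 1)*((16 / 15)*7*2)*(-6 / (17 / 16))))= -255 / 1792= -0.14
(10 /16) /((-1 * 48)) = -5 /384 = -0.01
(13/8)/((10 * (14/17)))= 221/1120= 0.20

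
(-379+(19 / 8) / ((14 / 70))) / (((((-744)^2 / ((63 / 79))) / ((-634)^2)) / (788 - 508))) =-72308367285 / 1214704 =-59527.56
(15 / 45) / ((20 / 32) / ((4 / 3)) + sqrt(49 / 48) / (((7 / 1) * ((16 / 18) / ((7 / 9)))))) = 240 / 313 - 112 * sqrt(3) / 939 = 0.56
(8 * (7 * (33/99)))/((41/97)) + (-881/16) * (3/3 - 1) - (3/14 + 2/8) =150497/3444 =43.70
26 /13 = 2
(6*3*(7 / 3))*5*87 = 18270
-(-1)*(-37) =-37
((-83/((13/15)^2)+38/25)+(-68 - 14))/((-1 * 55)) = 806903/232375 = 3.47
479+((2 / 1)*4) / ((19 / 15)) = 9221 / 19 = 485.32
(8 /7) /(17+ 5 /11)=0.07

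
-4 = -4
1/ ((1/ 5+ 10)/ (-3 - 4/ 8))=-35/ 102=-0.34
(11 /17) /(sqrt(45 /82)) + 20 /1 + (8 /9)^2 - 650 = -628.34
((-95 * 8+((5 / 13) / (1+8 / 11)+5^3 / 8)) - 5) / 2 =-1480325 / 3952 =-374.58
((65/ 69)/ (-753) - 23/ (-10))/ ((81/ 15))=1194361/ 2805678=0.43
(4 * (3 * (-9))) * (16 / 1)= -1728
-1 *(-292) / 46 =146 / 23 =6.35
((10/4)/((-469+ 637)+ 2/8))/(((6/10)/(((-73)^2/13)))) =266450/26247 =10.15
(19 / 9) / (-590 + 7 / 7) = -1 / 279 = -0.00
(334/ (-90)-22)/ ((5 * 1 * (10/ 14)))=-8099/ 1125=-7.20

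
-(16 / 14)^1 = -8 / 7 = -1.14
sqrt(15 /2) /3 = sqrt(30) /6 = 0.91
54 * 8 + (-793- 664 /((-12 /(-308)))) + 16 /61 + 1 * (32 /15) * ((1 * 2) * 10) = -1059005 /61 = -17360.74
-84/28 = -3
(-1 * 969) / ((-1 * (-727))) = -969 / 727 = -1.33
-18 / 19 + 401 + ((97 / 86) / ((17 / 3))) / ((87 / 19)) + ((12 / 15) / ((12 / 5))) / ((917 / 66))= 295568853519 / 738700354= 400.12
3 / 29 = 0.10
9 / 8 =1.12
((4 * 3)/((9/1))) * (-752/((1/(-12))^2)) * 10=-1443840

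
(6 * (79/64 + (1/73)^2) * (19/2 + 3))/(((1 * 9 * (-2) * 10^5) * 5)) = -84211/8185344000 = -0.00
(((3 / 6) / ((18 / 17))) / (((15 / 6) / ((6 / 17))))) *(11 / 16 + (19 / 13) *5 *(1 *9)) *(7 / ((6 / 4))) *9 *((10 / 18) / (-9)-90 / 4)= -70732291 / 16848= -4198.26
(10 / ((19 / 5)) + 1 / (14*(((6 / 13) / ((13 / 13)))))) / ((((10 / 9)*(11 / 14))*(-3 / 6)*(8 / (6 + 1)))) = -93387 / 16720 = -5.59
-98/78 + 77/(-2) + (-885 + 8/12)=-72079/78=-924.09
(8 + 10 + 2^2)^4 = 234256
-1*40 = -40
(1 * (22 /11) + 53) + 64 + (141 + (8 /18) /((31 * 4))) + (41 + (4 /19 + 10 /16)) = 12800393 /42408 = 301.84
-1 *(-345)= 345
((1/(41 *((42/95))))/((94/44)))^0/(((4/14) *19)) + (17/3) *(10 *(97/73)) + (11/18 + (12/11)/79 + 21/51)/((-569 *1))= 7920036417140/104930063271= 75.48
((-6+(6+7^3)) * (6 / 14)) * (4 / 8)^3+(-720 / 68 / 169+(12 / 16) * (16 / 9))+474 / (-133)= 147479749 / 9170616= 16.08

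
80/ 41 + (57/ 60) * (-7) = -3853/ 820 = -4.70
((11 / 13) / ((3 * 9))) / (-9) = -0.00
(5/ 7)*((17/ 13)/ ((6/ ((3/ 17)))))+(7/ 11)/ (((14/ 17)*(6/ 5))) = 8065/ 12012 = 0.67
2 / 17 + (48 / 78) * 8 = 1114 / 221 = 5.04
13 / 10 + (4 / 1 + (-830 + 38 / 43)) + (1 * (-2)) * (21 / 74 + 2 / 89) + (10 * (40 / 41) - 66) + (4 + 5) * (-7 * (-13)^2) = -669245839513 / 58055590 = -11527.67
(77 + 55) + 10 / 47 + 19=7107 / 47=151.21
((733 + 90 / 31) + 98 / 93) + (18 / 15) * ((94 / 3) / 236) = 20222786 / 27435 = 737.12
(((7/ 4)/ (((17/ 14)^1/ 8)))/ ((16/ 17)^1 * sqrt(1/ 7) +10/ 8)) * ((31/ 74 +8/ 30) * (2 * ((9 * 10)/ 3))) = 709982560/ 1719723 - 76367872 * sqrt(7)/ 1719723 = 295.36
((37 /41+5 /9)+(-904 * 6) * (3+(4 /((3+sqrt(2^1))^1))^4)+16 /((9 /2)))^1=-113299983766 /885969+183287808 * sqrt(2) /2401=-19924.17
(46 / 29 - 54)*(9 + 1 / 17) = -234080 / 493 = -474.81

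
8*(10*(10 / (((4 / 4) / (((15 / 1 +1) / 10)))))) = 1280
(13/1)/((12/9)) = 39/4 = 9.75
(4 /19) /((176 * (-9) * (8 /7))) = -7 /60192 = -0.00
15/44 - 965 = -42445/44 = -964.66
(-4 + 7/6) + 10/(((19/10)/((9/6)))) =577/114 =5.06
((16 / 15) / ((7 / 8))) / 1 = 128 / 105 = 1.22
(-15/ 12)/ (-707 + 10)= 5/ 2788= 0.00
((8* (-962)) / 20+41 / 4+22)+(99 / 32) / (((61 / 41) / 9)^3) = 12066943207 / 36316960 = 332.27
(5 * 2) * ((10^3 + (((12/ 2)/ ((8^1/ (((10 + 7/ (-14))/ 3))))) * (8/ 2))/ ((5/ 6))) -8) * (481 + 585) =10696244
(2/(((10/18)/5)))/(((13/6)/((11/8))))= 297/26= 11.42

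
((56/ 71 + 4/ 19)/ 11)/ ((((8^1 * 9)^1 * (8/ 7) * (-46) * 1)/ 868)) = -511903/ 24573384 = -0.02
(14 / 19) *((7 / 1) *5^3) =12250 / 19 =644.74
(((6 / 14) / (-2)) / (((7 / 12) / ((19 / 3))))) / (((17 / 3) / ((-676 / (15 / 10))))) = 154128 / 833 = 185.03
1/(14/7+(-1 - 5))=-1/4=-0.25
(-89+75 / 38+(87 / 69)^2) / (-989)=1717445 / 19880878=0.09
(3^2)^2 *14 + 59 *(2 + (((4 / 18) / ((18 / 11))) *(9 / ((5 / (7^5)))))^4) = 68926075680942035074319 / 4100625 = 16808675672840612.12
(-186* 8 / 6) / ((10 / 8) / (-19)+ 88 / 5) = -94240 / 6663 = -14.14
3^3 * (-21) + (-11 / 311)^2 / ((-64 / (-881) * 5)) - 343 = -28165048599 / 30950720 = -910.00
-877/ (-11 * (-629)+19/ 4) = -3508/ 27695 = -0.13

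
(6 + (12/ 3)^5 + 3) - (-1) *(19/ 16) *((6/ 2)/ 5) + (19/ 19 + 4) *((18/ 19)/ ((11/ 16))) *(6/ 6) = 17398873/ 16720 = 1040.60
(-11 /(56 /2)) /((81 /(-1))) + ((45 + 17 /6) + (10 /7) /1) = 111737 /2268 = 49.27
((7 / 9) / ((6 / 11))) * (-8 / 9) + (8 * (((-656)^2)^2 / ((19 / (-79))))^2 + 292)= 416084136356341502483877931192 / 87723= 4743158993152782080912394.00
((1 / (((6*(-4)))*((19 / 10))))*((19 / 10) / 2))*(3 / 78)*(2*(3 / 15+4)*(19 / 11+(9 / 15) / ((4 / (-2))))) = -1099 / 114400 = -0.01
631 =631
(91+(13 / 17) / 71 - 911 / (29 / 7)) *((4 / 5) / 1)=-18045556 / 175015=-103.11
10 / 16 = 5 / 8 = 0.62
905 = 905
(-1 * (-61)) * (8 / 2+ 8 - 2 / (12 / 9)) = 1281 / 2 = 640.50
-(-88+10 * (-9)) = 178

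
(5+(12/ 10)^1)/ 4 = 31/ 20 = 1.55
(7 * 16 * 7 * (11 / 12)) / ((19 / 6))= 4312 / 19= 226.95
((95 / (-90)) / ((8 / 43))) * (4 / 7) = -817 / 252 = -3.24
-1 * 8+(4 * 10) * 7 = 272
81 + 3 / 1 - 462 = -378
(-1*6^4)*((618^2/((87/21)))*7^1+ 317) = -24265615824/29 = -836745373.24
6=6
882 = 882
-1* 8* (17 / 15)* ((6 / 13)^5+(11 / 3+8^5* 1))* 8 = -39716019749824 / 16708185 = -2377039.74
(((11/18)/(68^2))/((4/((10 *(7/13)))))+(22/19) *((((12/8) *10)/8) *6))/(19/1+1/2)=535605235/801773856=0.67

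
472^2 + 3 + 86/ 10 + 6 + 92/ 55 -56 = 2450220/ 11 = 222747.27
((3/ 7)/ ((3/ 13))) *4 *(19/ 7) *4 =3952/ 49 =80.65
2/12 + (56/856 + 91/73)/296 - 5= -8373517/1734042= -4.83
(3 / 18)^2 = 1 / 36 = 0.03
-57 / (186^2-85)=-57 / 34511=-0.00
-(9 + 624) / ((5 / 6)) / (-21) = 1266 / 35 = 36.17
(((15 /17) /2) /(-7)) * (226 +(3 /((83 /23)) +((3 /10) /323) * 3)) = -182435871 /12761084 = -14.30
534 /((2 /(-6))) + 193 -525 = -1934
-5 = -5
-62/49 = -1.27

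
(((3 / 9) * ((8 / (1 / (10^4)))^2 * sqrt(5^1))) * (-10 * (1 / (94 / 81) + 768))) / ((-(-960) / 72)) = -2750763250005.83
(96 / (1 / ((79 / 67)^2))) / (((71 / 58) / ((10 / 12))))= 28958240 / 318719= 90.86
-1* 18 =-18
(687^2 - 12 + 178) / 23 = 472135 / 23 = 20527.61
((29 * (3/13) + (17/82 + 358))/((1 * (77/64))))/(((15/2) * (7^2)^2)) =1185472/70385315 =0.02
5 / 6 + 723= 4343 / 6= 723.83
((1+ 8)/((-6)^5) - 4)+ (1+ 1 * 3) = -1/864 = -0.00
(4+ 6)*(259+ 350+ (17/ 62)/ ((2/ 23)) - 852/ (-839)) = 6131.69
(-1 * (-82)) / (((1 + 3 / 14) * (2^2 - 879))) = -164 / 2125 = -0.08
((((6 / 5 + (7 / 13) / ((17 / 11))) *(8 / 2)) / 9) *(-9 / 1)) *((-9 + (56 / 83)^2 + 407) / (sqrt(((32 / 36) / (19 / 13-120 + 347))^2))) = -12554073647874 / 19792097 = -634297.30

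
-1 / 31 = -0.03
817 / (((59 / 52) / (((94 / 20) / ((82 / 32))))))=15973984 / 12095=1320.71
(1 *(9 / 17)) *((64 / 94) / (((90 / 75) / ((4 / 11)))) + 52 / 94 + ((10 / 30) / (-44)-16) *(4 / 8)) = -269661 / 70312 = -3.84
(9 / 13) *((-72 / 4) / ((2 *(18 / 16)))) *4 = -22.15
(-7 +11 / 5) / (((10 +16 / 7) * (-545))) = 84 / 117175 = 0.00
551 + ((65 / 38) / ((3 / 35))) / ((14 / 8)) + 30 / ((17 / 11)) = 563779 / 969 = 581.82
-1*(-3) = 3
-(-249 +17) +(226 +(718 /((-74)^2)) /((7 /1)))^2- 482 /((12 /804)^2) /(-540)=55323.31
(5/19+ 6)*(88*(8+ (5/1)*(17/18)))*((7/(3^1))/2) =4196654/513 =8180.61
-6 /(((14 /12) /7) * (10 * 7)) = -18 /35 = -0.51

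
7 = 7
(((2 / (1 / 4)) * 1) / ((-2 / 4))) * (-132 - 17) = 2384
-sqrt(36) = -6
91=91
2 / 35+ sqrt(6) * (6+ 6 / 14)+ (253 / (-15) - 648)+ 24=-13457 / 21+ 45 * sqrt(6) / 7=-625.06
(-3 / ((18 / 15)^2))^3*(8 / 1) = -15625 / 216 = -72.34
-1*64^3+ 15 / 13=-3407857 / 13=-262142.85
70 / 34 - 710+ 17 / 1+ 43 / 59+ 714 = 23859 / 1003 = 23.79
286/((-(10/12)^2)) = -10296/25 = -411.84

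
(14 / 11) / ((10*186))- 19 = -194363 / 10230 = -19.00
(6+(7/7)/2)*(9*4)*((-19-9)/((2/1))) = -3276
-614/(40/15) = -921/4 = -230.25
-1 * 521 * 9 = -4689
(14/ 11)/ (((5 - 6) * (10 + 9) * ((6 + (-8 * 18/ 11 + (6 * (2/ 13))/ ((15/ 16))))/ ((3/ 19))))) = 1365/ 788063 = 0.00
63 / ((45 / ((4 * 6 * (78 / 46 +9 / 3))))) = 18144 / 115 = 157.77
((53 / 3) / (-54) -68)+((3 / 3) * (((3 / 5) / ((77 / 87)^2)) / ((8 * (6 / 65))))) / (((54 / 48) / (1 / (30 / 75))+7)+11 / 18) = -190094092037 / 2787365196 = -68.20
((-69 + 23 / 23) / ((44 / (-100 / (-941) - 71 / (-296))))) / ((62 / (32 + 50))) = -67198467 / 94980776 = -0.71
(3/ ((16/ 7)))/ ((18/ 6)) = 7/ 16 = 0.44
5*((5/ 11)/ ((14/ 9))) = 225/ 154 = 1.46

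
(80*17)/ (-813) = -1360/ 813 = -1.67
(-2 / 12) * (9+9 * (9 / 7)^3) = -1608 / 343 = -4.69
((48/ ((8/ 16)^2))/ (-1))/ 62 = -96/ 31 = -3.10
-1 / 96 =-0.01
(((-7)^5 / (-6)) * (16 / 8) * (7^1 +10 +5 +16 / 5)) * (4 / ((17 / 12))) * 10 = 67765824 / 17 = 3986224.94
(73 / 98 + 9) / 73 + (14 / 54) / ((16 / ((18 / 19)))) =242779 / 1631112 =0.15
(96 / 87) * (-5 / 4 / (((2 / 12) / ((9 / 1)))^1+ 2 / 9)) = -2160 / 377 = -5.73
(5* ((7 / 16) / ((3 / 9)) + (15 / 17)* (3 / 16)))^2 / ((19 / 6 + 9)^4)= 81812025 / 32828366596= 0.00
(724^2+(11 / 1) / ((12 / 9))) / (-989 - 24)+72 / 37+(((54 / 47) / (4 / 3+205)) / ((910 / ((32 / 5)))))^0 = -514.51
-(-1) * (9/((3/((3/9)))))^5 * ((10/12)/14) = 5/84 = 0.06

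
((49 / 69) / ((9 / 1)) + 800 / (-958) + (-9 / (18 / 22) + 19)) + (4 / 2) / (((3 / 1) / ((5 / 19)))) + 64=403641791 / 5651721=71.42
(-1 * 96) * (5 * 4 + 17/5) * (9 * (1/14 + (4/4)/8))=-138996/35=-3971.31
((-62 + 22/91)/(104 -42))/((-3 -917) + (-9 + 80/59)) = 165790/154396151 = 0.00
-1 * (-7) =7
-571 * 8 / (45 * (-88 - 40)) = 0.79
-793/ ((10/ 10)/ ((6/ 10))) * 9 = -21411/ 5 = -4282.20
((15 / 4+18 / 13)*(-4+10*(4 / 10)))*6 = 0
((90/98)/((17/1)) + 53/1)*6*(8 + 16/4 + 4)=4242624/833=5093.19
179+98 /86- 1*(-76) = 11014 /43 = 256.14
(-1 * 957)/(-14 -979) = 319/331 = 0.96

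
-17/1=-17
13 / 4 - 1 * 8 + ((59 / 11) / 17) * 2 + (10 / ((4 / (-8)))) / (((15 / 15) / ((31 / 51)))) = -36523 / 2244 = -16.28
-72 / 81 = -8 / 9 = -0.89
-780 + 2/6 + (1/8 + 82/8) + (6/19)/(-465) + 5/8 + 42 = -726.67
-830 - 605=-1435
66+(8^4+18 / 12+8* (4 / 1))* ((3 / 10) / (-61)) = 55743 / 1220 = 45.69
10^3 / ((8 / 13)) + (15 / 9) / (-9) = 43870 / 27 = 1624.81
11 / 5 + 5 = 7.20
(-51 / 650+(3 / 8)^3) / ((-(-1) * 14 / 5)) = -4281 / 465920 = -0.01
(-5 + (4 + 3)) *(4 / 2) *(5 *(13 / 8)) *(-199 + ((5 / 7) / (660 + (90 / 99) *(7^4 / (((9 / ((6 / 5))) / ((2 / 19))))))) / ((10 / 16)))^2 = 1478156244224270585 / 1148518648802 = 1287011.10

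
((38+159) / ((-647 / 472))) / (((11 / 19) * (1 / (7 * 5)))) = -61834360 / 7117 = -8688.26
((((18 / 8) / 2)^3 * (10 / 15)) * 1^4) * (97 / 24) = 7857 / 2048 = 3.84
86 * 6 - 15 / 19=9789 / 19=515.21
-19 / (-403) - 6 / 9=-0.62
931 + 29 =960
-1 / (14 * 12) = -1 / 168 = -0.01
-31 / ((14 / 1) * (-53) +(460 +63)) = 31 / 219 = 0.14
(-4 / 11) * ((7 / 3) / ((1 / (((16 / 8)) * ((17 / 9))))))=-952 / 297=-3.21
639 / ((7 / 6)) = 3834 / 7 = 547.71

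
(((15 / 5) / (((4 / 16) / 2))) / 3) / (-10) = -4 / 5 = -0.80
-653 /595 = -1.10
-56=-56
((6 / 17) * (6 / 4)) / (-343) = -9 / 5831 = -0.00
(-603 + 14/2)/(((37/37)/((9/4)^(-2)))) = -9536/81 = -117.73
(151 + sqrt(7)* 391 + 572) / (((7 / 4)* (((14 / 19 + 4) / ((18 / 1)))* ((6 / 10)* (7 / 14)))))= 36632 / 7 + 59432* sqrt(7) / 21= 12720.87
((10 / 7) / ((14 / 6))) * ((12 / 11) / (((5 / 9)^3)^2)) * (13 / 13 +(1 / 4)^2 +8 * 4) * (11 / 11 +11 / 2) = 32892477813 / 6737500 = 4882.00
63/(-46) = -63/46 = -1.37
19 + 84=103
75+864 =939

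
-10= -10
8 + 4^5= 1032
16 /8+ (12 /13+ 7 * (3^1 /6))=167 /26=6.42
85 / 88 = 0.97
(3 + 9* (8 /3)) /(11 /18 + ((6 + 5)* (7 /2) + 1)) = 0.67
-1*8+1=-7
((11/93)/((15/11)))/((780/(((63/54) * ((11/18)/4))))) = 9317/470059200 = 0.00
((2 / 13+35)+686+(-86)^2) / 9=105523 / 117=901.91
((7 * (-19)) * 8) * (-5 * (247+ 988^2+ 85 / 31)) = 161026855920 / 31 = 5194414707.10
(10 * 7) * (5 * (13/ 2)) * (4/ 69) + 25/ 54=164375/ 1242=132.35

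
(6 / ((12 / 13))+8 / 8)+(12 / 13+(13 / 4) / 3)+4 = 13.51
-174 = -174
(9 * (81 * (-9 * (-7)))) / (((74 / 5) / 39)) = 8955765 / 74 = 121023.85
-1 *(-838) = 838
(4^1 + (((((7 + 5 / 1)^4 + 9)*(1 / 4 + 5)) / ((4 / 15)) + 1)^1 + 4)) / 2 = 6534819 / 32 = 204213.09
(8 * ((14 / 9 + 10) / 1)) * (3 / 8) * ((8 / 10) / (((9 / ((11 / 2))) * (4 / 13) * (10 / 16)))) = 59488 / 675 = 88.13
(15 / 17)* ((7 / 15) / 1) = 7 / 17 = 0.41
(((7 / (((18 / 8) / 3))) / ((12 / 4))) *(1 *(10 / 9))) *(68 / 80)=238 / 81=2.94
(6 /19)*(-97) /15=-194 /95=-2.04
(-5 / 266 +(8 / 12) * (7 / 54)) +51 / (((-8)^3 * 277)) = 102769361 / 1527869952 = 0.07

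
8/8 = 1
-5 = -5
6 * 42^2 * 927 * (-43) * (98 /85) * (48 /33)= -661521676032 /935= -707509813.94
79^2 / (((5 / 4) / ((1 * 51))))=1273164 / 5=254632.80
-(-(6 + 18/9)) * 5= 40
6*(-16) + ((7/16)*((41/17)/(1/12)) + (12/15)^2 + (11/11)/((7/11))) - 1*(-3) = -929709/11900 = -78.13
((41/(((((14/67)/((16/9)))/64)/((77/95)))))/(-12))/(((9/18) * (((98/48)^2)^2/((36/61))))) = -3421960667136/33407021795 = -102.43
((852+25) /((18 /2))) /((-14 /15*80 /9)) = -2631 /224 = -11.75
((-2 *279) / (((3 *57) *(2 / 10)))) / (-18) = 0.91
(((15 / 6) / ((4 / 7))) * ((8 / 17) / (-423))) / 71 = -35 / 510561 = -0.00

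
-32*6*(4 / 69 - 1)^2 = -170.38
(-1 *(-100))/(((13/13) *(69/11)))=1100/69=15.94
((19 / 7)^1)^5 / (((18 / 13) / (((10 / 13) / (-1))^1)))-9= -13741862 / 151263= -90.85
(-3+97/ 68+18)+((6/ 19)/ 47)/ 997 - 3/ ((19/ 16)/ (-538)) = 83280392453/ 60541828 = 1375.58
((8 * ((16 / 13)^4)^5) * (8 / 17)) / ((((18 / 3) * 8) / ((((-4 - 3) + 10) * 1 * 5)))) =24178516392292583494123520 / 323084384172973590459617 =74.84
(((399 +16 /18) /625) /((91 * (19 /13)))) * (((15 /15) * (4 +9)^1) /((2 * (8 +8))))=46787 /23940000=0.00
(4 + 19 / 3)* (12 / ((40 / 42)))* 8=5208 / 5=1041.60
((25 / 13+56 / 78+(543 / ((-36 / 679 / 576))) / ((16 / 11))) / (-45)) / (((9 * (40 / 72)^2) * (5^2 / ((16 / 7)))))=506146912 / 170625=2966.43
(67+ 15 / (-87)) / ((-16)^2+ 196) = 969 / 6554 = 0.15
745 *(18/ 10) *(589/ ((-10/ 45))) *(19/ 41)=-135064179/ 82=-1647124.13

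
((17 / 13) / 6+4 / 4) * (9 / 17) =285 / 442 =0.64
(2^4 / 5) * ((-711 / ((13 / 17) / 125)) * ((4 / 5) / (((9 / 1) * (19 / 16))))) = -6876160 / 247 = -27838.70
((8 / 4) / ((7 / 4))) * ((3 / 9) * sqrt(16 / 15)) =32 * sqrt(15) / 315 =0.39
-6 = -6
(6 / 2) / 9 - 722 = -2165 / 3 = -721.67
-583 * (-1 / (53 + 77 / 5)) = 2915 / 342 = 8.52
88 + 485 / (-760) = 13279 / 152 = 87.36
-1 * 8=-8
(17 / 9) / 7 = 17 / 63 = 0.27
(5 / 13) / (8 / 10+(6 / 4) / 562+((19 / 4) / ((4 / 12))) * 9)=7025 / 2357147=0.00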